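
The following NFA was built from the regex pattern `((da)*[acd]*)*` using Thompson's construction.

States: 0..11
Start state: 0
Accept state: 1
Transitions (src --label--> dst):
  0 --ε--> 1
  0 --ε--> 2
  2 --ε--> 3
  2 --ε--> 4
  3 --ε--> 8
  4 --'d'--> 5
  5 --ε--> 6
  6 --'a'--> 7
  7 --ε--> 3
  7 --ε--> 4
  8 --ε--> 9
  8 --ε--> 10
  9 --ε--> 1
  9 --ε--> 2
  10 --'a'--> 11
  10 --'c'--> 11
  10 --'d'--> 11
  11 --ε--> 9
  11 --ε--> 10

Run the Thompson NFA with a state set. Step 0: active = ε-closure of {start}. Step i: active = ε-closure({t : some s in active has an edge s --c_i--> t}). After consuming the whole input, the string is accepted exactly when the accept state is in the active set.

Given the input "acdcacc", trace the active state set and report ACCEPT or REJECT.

initial (ε-close {0}): {0,1,2,3,4,8,9,10}
'a' @ 1: {1,2,3,4,8,9,10,11}  [accepting]
'c' @ 2: {1,2,3,4,8,9,10,11}  [accepting]
'd' @ 3: {1,2,3,4,5,6,8,9,10,11}  [accepting]
'c' @ 4: {1,2,3,4,8,9,10,11}  [accepting]
'a' @ 5: {1,2,3,4,8,9,10,11}  [accepting]
'c' @ 6: {1,2,3,4,8,9,10,11}  [accepting]
'c' @ 7: {1,2,3,4,8,9,10,11}  [accepting]
end set {1,2,3,4,8,9,10,11} — state 1 in

Answer: ACCEPT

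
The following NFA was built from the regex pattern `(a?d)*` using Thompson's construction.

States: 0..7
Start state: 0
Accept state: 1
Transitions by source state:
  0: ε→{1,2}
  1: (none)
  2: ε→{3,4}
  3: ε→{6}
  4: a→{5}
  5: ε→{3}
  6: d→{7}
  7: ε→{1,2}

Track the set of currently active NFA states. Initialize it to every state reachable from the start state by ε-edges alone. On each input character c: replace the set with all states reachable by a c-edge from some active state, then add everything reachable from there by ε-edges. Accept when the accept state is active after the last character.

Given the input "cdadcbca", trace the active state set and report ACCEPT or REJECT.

S₀ = ε-closure({0}) = {0,1,2,3,4,6}
'c' @ 1: {}  — no active states
rest 'dadcbca' ignored (set empty)
after full input: {}  (accept=1 not in)

Answer: REJECT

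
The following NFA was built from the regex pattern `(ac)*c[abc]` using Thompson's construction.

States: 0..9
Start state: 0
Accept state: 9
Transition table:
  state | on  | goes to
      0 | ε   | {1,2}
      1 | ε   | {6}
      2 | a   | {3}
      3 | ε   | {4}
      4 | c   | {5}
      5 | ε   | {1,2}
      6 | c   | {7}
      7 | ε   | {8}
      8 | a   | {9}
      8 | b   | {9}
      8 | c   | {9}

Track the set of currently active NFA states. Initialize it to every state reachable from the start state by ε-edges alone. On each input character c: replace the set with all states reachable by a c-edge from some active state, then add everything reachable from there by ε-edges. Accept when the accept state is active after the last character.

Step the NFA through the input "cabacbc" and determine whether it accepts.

Answer: REJECT

Trace:
start: ε-closure({0}) = {0,1,2,6}
'c' @ 1: {7,8}
'a' @ 2: {9}  [accepting]
'b' @ 3: {}  — dead — no transitions
rest 'acbc' ignored (set empty)
final: {}; accept 9 not in set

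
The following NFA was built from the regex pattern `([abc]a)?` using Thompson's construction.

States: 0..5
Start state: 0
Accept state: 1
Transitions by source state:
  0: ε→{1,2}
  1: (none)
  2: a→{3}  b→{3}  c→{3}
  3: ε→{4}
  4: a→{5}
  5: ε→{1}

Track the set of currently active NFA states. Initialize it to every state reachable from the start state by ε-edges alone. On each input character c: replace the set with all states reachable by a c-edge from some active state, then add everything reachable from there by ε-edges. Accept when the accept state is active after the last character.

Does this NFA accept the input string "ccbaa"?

start: ε-closure({0}) = {0,1,2}
'c' @ 1: {3,4}
'c' @ 2: {}  — dead — no transitions
rest 'baa' ignored (set empty)
end set {} — state 1 not in

Answer: REJECT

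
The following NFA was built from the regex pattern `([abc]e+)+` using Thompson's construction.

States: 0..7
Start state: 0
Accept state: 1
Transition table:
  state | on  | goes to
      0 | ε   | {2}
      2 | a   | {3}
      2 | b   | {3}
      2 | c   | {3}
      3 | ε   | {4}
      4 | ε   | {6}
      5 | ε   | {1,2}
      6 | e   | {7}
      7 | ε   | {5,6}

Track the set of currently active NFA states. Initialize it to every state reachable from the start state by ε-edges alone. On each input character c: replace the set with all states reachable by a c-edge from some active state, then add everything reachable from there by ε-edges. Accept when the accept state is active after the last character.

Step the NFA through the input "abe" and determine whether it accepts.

Answer: REJECT

Derivation:
start: ε-closure({0}) = {0,2}
'a' @ 1: {3,4,6}
'b' @ 2: {}  — dead — no transitions
rest 'e' ignored (set empty)
after full input: {}  (accept=1 not in)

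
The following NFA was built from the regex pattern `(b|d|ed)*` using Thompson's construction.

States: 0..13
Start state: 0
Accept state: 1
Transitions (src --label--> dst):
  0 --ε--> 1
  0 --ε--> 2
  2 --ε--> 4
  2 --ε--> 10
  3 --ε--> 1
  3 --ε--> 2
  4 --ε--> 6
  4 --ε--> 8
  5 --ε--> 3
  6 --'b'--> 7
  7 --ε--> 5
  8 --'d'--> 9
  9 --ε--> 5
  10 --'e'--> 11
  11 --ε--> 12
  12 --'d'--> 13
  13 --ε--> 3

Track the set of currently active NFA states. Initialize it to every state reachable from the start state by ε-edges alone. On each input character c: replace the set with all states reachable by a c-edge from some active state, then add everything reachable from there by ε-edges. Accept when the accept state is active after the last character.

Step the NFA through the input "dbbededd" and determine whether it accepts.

Answer: ACCEPT

Trace:
S₀ = ε-closure({0}) = {0,1,2,4,6,8,10}
'd' @ 1: {1,2,3,4,5,6,8,9,10}  (accept∈set)
'b' @ 2: {1,2,3,4,5,6,7,8,10}  (accept∈set)
'b' @ 3: {1,2,3,4,5,6,7,8,10}  (accept∈set)
'e' @ 4: {11,12}
'd' @ 5: {1,2,3,4,6,8,10,13}  (accept∈set)
'e' @ 6: {11,12}
'd' @ 7: {1,2,3,4,6,8,10,13}  (accept∈set)
'd' @ 8: {1,2,3,4,5,6,8,9,10}  (accept∈set)
end set {1,2,3,4,5,6,8,9,10} — state 1 in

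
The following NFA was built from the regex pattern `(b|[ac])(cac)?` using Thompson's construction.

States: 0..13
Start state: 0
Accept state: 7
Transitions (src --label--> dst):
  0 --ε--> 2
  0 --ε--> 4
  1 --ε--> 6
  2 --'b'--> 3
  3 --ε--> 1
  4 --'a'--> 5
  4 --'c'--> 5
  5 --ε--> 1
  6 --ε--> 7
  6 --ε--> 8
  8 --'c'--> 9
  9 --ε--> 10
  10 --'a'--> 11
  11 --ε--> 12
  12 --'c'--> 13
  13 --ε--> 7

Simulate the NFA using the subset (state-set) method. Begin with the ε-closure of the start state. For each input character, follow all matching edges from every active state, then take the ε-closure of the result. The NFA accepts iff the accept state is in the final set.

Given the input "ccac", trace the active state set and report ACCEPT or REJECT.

Answer: ACCEPT

Trace:
S₀ = ε-closure({0}) = {0,2,4}
'c' @ 1: {1,5,6,7,8}  [accepting]
'c' @ 2: {9,10}
'a' @ 3: {11,12}
'c' @ 4: {7,13}  [accepting]
after full input: {7,13}  (accept=7 in)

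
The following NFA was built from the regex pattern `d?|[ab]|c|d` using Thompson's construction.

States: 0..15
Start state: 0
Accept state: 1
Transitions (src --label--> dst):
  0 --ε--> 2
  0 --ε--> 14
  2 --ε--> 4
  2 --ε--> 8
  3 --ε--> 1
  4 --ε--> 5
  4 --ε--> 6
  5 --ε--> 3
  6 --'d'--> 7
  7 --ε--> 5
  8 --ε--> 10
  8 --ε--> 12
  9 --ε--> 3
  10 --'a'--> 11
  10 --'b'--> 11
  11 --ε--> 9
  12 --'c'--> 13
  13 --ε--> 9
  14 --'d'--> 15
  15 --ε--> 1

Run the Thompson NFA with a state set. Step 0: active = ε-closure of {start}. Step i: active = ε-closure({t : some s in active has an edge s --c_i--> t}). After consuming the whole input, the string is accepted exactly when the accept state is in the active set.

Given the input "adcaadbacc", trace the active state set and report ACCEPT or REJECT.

Answer: REJECT

Derivation:
initial (ε-close {0}): {0,1,2,3,4,5,6,8,10,12,14}
'a' @ 1: {1,3,9,11}  [accepting]
'd' @ 2: {}  — state set empty
rest 'caadbacc' ignored (set empty)
final: {}; accept 1 not in set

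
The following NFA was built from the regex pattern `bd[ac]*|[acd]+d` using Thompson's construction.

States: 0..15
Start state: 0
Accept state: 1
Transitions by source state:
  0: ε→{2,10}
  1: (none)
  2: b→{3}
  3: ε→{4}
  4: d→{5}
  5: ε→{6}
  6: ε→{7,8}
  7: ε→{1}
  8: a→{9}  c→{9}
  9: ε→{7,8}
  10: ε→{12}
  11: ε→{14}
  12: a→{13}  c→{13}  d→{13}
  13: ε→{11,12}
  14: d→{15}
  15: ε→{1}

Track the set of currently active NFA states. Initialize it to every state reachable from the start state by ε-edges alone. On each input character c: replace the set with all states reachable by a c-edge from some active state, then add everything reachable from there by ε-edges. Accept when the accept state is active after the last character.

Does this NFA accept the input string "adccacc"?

initial (ε-close {0}): {0,2,10,12}
'a' @ 1: {11,12,13,14}
'd' @ 2: {1,11,12,13,14,15}  ✓accept
'c' @ 3: {11,12,13,14}
'c' @ 4: {11,12,13,14}
'a' @ 5: {11,12,13,14}
'c' @ 6: {11,12,13,14}
'c' @ 7: {11,12,13,14}
after full input: {11,12,13,14}  (accept=1 not in)

Answer: REJECT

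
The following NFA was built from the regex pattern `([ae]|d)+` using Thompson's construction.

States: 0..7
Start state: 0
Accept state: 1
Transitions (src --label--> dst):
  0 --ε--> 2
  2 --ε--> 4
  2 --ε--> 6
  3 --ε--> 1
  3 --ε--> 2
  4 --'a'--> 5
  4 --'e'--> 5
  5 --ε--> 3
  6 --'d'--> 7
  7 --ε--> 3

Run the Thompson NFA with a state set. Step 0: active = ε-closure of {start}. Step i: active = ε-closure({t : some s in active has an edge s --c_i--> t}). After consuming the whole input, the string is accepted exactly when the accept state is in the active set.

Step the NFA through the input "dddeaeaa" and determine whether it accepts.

initial (ε-close {0}): {0,2,4,6}
'd' @ 1: {1,2,3,4,6,7}  ✓accept
'd' @ 2: {1,2,3,4,6,7}  ✓accept
'd' @ 3: {1,2,3,4,6,7}  ✓accept
'e' @ 4: {1,2,3,4,5,6}  ✓accept
'a' @ 5: {1,2,3,4,5,6}  ✓accept
'e' @ 6: {1,2,3,4,5,6}  ✓accept
'a' @ 7: {1,2,3,4,5,6}  ✓accept
'a' @ 8: {1,2,3,4,5,6}  ✓accept
final: {1,2,3,4,5,6}; accept 1 in set

Answer: ACCEPT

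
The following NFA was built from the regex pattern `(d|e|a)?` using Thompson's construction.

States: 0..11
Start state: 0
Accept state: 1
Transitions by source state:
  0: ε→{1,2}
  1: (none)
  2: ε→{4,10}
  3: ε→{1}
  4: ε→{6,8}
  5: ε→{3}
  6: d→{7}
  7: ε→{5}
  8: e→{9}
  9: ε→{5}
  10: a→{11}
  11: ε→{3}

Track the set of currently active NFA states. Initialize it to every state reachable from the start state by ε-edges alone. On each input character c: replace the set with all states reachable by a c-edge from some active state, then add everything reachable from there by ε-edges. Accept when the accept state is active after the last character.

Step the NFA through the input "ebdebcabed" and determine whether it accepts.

start: ε-closure({0}) = {0,1,2,4,6,8,10}
'e' @ 1: {1,3,5,9}  ✓accept
'b' @ 2: {}  — dead — no transitions
rest 'debcabed' ignored (set empty)
final: {}; accept 1 not in set

Answer: REJECT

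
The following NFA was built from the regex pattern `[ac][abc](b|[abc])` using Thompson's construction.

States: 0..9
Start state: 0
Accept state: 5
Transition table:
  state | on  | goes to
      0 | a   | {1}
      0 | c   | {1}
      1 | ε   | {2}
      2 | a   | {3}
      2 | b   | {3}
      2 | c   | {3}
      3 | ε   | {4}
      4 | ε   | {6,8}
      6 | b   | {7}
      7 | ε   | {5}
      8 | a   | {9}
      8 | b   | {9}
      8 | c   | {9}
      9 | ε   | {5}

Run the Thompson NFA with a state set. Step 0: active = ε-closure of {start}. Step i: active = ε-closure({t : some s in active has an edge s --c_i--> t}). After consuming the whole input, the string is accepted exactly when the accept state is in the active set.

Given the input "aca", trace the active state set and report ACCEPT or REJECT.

initial (ε-close {0}): {0}
'a' @ 1: {1,2}
'c' @ 2: {3,4,6,8}
'a' @ 3: {5,9}  ✓accept
after full input: {5,9}  (accept=5 in)

Answer: ACCEPT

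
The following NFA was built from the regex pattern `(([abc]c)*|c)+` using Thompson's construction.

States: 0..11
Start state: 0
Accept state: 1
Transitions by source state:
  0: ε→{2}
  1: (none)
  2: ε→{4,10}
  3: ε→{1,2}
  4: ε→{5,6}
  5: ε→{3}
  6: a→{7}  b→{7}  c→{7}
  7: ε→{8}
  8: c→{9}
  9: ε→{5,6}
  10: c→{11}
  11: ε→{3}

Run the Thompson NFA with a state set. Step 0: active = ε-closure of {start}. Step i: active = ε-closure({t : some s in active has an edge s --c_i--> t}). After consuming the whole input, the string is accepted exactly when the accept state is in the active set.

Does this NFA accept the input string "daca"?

start: ε-closure({0}) = {0,1,2,3,4,5,6,10}
'd' @ 1: {}  — no active states
rest 'aca' ignored (set empty)
end set {} — state 1 not in

Answer: REJECT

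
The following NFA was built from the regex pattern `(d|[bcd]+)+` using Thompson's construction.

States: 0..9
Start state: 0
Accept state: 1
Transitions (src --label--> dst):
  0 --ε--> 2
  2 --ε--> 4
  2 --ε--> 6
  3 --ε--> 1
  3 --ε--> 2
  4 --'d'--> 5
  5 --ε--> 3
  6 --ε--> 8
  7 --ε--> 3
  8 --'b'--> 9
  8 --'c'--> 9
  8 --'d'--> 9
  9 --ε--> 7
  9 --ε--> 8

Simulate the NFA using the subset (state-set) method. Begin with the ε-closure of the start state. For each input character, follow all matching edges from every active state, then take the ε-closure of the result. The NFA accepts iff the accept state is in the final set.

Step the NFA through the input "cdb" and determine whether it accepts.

start: ε-closure({0}) = {0,2,4,6,8}
'c' @ 1: {1,2,3,4,6,7,8,9}  ✓accept
'd' @ 2: {1,2,3,4,5,6,7,8,9}  ✓accept
'b' @ 3: {1,2,3,4,6,7,8,9}  ✓accept
end set {1,2,3,4,6,7,8,9} — state 1 in

Answer: ACCEPT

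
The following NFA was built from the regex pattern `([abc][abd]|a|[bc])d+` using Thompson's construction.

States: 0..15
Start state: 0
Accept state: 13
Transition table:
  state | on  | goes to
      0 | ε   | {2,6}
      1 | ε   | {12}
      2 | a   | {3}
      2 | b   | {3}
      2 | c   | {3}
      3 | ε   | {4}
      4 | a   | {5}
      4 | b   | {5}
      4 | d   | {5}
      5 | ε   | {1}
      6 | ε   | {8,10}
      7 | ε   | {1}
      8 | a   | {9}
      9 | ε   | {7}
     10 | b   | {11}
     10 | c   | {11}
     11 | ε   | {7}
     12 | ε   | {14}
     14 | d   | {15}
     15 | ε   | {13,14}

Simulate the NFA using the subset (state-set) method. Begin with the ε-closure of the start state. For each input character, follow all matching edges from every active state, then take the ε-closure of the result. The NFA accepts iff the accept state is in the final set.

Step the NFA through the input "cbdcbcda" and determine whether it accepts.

Answer: REJECT

Trace:
start: ε-closure({0}) = {0,2,6,8,10}
'c' @ 1: {1,3,4,7,11,12,14}
'b' @ 2: {1,5,12,14}
'd' @ 3: {13,14,15}  ✓accept
'c' @ 4: {}  — state set empty
rest 'bcda' ignored (set empty)
final: {}; accept 13 not in set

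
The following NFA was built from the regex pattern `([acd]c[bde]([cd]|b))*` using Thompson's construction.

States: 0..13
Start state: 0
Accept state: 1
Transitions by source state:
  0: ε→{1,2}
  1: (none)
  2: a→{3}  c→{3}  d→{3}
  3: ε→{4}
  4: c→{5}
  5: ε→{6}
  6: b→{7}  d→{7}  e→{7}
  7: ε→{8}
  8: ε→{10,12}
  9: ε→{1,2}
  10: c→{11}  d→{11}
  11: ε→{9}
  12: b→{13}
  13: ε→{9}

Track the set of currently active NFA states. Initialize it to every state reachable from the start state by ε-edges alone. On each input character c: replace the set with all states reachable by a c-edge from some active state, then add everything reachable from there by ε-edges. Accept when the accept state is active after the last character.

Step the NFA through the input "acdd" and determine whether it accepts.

Answer: ACCEPT

Trace:
start: ε-closure({0}) = {0,1,2}
'a' @ 1: {3,4}
'c' @ 2: {5,6}
'd' @ 3: {7,8,10,12}
'd' @ 4: {1,2,9,11}  [accepting]
end set {1,2,9,11} — state 1 in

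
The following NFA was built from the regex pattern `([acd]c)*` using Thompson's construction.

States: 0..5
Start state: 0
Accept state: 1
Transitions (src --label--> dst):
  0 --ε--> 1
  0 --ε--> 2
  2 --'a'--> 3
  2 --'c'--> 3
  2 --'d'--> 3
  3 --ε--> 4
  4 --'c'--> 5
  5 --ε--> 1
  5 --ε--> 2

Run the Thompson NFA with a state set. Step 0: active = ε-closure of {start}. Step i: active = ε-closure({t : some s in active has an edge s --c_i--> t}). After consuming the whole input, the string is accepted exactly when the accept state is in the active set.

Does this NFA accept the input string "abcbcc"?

Answer: REJECT

Derivation:
initial (ε-close {0}): {0,1,2}
'a' @ 1: {3,4}
'b' @ 2: {}  — state set empty
rest 'cbcc' ignored (set empty)
end set {} — state 1 not in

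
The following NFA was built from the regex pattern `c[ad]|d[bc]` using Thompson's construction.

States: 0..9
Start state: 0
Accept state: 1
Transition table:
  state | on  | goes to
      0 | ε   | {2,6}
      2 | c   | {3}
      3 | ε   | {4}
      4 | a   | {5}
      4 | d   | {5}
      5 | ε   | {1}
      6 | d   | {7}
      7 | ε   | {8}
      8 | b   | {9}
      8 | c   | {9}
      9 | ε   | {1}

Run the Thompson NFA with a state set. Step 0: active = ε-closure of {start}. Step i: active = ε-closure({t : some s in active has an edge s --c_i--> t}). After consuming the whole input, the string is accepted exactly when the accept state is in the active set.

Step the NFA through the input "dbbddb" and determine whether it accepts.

Answer: REJECT

Trace:
S₀ = ε-closure({0}) = {0,2,6}
'd' @ 1: {7,8}
'b' @ 2: {1,9}  [accepting]
'b' @ 3: {}  — state set empty
rest 'ddb' ignored (set empty)
after full input: {}  (accept=1 not in)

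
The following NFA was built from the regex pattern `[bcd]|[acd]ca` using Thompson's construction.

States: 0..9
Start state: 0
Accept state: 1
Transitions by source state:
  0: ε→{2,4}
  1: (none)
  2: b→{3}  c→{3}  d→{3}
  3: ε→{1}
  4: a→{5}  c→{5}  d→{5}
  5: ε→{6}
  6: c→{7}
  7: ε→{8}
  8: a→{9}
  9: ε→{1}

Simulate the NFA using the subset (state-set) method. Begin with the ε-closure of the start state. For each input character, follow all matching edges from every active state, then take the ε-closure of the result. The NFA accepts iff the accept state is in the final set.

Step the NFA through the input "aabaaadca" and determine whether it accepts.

initial (ε-close {0}): {0,2,4}
'a' @ 1: {5,6}
'a' @ 2: {}  — dead — no transitions
rest 'baaadca' ignored (set empty)
end set {} — state 1 not in

Answer: REJECT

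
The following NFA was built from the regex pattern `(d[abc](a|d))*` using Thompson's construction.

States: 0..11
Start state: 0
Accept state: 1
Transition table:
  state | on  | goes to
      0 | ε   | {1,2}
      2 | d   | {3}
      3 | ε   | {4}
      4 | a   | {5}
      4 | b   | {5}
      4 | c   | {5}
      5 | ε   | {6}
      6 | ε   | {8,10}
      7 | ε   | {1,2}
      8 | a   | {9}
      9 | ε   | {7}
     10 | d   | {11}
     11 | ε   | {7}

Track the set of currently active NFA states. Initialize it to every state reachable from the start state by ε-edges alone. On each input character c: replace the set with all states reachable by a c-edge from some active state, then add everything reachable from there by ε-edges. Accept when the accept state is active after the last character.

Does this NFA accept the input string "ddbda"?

S₀ = ε-closure({0}) = {0,1,2}
'd' @ 1: {3,4}
'd' @ 2: {}  — state set empty
rest 'bda' ignored (set empty)
final: {}; accept 1 not in set

Answer: REJECT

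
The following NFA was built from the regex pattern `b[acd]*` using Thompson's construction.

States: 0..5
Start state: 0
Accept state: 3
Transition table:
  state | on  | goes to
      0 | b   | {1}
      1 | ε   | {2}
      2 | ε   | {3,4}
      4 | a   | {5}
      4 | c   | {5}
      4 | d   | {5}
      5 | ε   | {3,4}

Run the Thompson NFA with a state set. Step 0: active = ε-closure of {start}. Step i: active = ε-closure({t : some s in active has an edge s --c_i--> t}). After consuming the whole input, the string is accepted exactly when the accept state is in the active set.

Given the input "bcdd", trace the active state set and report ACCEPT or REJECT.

start: ε-closure({0}) = {0}
'b' @ 1: {1,2,3,4}  [accepting]
'c' @ 2: {3,4,5}  [accepting]
'd' @ 3: {3,4,5}  [accepting]
'd' @ 4: {3,4,5}  [accepting]
end set {3,4,5} — state 3 in

Answer: ACCEPT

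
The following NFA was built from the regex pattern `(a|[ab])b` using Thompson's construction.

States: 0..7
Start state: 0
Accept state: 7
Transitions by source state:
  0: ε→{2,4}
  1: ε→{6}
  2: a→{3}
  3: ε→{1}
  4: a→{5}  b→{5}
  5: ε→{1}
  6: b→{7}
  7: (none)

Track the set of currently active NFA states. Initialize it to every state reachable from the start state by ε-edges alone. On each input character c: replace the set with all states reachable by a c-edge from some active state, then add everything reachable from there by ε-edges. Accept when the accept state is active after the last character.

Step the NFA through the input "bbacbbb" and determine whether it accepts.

Answer: REJECT

Derivation:
start: ε-closure({0}) = {0,2,4}
'b' @ 1: {1,5,6}
'b' @ 2: {7}  (accept∈set)
'a' @ 3: {}  — state set empty
rest 'cbbb' ignored (set empty)
final: {}; accept 7 not in set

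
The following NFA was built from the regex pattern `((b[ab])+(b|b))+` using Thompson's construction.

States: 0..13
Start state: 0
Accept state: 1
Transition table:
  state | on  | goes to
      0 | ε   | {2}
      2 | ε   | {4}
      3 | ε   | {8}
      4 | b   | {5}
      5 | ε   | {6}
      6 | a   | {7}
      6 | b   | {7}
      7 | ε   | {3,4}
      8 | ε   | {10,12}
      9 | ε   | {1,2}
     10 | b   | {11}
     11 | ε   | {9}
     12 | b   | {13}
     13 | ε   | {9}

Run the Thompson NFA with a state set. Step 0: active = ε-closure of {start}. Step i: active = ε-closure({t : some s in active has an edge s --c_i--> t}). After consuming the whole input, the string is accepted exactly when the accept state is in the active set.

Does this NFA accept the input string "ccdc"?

Answer: REJECT

Derivation:
start: ε-closure({0}) = {0,2,4}
'c' @ 1: {}  — state set empty
rest 'cdc' ignored (set empty)
after full input: {}  (accept=1 not in)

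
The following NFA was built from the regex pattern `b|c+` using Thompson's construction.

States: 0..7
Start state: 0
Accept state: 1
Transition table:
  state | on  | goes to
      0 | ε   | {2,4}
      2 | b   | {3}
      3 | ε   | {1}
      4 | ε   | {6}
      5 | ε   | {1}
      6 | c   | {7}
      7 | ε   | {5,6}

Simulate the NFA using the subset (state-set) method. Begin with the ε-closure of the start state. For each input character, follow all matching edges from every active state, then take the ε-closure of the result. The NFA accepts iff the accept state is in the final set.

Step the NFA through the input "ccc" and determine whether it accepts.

S₀ = ε-closure({0}) = {0,2,4,6}
'c' @ 1: {1,5,6,7}  [accepting]
'c' @ 2: {1,5,6,7}  [accepting]
'c' @ 3: {1,5,6,7}  [accepting]
end set {1,5,6,7} — state 1 in

Answer: ACCEPT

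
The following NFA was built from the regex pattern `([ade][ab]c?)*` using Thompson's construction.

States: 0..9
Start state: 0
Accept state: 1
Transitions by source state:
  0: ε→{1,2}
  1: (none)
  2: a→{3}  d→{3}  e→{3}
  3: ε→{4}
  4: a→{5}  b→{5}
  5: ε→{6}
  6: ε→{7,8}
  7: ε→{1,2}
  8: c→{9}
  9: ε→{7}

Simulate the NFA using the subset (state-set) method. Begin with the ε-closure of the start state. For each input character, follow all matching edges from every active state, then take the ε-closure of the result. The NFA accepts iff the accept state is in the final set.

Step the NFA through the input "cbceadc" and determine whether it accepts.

start: ε-closure({0}) = {0,1,2}
'c' @ 1: {}  — state set empty
rest 'bceadc' ignored (set empty)
end set {} — state 1 not in

Answer: REJECT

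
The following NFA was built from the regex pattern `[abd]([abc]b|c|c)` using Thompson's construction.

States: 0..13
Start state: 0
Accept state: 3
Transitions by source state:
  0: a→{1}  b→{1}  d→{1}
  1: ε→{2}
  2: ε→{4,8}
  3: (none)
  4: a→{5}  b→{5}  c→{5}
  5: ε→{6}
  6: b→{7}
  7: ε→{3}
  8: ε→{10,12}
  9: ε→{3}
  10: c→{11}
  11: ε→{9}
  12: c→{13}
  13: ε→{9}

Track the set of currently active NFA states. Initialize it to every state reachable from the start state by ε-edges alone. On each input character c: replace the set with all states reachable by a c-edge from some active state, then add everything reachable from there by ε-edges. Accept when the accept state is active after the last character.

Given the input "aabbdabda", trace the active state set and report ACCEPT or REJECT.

initial (ε-close {0}): {0}
'a' @ 1: {1,2,4,8,10,12}
'a' @ 2: {5,6}
'b' @ 3: {3,7}  [accepting]
'b' @ 4: {}  — no active states
rest 'dabda' ignored (set empty)
end set {} — state 3 not in

Answer: REJECT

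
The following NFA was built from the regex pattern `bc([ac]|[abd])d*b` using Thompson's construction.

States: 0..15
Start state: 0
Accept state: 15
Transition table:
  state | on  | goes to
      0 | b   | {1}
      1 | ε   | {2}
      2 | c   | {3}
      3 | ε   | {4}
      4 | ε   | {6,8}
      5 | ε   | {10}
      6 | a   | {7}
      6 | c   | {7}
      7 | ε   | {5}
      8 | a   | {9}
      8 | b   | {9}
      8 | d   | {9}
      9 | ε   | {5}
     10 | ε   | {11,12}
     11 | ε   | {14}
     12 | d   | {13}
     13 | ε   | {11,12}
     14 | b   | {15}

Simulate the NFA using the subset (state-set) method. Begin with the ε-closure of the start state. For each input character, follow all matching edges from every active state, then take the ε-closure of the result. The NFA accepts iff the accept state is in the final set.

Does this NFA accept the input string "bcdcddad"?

Answer: REJECT

Steps:
initial (ε-close {0}): {0}
'b' @ 1: {1,2}
'c' @ 2: {3,4,6,8}
'd' @ 3: {5,9,10,11,12,14}
'c' @ 4: {}  — no active states
rest 'ddad' ignored (set empty)
end set {} — state 15 not in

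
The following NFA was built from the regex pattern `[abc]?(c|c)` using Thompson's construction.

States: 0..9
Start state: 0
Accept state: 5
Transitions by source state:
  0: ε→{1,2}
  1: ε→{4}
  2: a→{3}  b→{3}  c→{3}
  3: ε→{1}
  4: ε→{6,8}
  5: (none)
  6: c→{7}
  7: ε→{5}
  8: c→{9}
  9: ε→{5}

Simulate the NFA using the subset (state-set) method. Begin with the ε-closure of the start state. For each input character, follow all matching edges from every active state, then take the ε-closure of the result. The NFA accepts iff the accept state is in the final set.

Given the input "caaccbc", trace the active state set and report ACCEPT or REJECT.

initial (ε-close {0}): {0,1,2,4,6,8}
'c' @ 1: {1,3,4,5,6,7,8,9}  (accept∈set)
'a' @ 2: {}  — no active states
rest 'accbc' ignored (set empty)
end set {} — state 5 not in

Answer: REJECT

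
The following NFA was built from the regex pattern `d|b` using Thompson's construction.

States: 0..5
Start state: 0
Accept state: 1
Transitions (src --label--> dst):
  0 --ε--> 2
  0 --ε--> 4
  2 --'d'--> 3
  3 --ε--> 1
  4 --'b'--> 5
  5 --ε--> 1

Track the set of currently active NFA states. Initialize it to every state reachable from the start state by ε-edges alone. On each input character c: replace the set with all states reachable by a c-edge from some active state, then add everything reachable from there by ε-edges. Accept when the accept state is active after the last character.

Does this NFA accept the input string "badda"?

Answer: REJECT

Trace:
start: ε-closure({0}) = {0,2,4}
'b' @ 1: {1,5}  ✓accept
'a' @ 2: {}  — state set empty
rest 'dda' ignored (set empty)
final: {}; accept 1 not in set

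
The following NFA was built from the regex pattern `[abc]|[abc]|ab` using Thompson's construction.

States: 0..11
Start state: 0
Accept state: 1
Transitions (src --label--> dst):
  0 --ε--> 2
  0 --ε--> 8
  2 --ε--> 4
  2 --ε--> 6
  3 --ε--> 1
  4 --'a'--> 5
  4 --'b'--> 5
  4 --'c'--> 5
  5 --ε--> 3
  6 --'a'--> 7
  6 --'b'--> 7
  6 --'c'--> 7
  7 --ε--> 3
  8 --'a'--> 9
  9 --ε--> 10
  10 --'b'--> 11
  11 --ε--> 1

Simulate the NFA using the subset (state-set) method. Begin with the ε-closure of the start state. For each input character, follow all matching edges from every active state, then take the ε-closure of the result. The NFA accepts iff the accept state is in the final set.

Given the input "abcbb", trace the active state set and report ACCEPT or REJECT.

Answer: REJECT

Steps:
S₀ = ε-closure({0}) = {0,2,4,6,8}
'a' @ 1: {1,3,5,7,9,10}  ✓accept
'b' @ 2: {1,11}  ✓accept
'c' @ 3: {}  — state set empty
rest 'bb' ignored (set empty)
final: {}; accept 1 not in set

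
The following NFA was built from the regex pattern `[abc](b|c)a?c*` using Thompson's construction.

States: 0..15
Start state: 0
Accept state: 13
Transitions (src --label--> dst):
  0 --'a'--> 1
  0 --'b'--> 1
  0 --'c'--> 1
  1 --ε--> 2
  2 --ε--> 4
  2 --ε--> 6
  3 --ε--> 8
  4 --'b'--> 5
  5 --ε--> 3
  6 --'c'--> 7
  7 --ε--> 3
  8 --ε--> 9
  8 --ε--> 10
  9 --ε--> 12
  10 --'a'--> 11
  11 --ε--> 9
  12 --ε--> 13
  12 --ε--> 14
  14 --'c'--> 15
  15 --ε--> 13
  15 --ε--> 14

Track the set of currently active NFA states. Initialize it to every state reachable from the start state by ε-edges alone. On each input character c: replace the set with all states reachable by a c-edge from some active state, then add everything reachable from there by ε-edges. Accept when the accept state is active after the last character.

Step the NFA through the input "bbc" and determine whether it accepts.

S₀ = ε-closure({0}) = {0}
'b' @ 1: {1,2,4,6}
'b' @ 2: {3,5,8,9,10,12,13,14}  ✓accept
'c' @ 3: {13,14,15}  ✓accept
end set {13,14,15} — state 13 in

Answer: ACCEPT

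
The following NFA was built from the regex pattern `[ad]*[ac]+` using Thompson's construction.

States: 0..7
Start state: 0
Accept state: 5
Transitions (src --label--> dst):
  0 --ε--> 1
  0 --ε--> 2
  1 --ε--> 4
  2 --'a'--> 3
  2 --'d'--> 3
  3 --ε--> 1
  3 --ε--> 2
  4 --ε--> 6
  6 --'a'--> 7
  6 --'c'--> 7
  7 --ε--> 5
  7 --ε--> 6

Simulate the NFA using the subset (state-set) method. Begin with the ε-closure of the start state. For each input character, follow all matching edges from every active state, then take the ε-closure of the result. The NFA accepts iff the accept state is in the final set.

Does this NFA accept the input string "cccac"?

Answer: ACCEPT

Steps:
start: ε-closure({0}) = {0,1,2,4,6}
'c' @ 1: {5,6,7}  [accepting]
'c' @ 2: {5,6,7}  [accepting]
'c' @ 3: {5,6,7}  [accepting]
'a' @ 4: {5,6,7}  [accepting]
'c' @ 5: {5,6,7}  [accepting]
end set {5,6,7} — state 5 in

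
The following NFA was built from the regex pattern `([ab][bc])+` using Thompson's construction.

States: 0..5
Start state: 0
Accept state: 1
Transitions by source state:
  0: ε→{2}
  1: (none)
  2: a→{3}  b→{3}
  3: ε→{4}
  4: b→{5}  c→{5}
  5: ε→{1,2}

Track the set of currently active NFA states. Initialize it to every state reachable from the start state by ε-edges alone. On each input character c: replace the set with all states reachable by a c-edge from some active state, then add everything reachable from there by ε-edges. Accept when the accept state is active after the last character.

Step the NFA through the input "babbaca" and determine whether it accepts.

start: ε-closure({0}) = {0,2}
'b' @ 1: {3,4}
'a' @ 2: {}  — state set empty
rest 'bbaca' ignored (set empty)
after full input: {}  (accept=1 not in)

Answer: REJECT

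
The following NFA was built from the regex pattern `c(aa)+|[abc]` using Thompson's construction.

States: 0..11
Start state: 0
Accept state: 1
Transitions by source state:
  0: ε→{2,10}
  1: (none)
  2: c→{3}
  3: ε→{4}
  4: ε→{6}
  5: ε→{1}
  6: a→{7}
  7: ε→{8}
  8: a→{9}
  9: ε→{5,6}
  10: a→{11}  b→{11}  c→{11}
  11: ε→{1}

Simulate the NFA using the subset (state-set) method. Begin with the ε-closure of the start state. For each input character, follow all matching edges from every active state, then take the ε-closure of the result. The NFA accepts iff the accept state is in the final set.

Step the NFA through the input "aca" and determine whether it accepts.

initial (ε-close {0}): {0,2,10}
'a' @ 1: {1,11}  (accept∈set)
'c' @ 2: {}  — no active states
rest 'a' ignored (set empty)
end set {} — state 1 not in

Answer: REJECT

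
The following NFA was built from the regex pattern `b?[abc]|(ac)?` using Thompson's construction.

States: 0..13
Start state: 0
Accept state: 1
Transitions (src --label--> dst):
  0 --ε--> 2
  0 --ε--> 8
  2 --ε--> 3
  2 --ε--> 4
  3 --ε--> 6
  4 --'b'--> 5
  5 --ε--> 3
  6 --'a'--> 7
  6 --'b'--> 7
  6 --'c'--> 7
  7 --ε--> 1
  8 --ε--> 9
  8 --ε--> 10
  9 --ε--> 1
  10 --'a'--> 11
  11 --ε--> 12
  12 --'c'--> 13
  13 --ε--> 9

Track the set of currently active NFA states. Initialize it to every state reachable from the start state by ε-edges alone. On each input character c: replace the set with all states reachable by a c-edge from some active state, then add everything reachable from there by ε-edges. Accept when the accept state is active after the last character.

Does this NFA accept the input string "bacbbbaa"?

initial (ε-close {0}): {0,1,2,3,4,6,8,9,10}
'b' @ 1: {1,3,5,6,7}  (accept∈set)
'a' @ 2: {1,7}  (accept∈set)
'c' @ 3: {}  — no active states
rest 'bbbaa' ignored (set empty)
end set {} — state 1 not in

Answer: REJECT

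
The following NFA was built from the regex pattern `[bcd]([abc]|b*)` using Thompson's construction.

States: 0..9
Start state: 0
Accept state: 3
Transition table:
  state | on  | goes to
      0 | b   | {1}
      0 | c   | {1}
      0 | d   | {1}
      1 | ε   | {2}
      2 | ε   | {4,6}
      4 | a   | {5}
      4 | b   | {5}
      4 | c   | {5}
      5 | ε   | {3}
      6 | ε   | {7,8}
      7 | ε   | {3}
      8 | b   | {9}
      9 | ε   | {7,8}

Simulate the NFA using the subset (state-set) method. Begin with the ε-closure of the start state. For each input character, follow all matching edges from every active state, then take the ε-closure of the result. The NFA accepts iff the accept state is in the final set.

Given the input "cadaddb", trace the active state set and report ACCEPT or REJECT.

initial (ε-close {0}): {0}
'c' @ 1: {1,2,3,4,6,7,8}  (accept∈set)
'a' @ 2: {3,5}  (accept∈set)
'd' @ 3: {}  — no active states
rest 'addb' ignored (set empty)
after full input: {}  (accept=3 not in)

Answer: REJECT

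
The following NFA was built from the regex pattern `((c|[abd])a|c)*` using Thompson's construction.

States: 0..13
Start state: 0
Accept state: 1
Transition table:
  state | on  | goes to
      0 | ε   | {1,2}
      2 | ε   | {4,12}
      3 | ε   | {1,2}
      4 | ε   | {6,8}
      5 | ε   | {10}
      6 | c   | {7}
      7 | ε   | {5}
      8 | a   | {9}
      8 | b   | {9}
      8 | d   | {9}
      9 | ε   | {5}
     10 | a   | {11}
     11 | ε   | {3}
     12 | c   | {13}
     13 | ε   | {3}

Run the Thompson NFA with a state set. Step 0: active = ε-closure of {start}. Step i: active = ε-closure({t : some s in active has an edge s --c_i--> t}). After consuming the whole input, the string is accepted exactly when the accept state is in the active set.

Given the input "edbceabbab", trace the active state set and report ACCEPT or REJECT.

Answer: REJECT

Trace:
initial (ε-close {0}): {0,1,2,4,6,8,12}
'e' @ 1: {}  — state set empty
rest 'dbceabbab' ignored (set empty)
after full input: {}  (accept=1 not in)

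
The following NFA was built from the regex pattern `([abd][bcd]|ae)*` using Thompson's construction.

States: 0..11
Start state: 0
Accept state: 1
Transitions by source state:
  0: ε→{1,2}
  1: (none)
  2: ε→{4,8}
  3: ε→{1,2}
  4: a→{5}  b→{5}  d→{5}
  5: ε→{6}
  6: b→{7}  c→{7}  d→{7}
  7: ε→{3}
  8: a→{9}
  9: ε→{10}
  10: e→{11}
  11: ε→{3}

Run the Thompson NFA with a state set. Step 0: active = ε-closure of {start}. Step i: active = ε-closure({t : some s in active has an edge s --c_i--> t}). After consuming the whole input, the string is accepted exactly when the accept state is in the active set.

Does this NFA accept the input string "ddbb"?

S₀ = ε-closure({0}) = {0,1,2,4,8}
'd' @ 1: {5,6}
'd' @ 2: {1,2,3,4,7,8}  [accepting]
'b' @ 3: {5,6}
'b' @ 4: {1,2,3,4,7,8}  [accepting]
after full input: {1,2,3,4,7,8}  (accept=1 in)

Answer: ACCEPT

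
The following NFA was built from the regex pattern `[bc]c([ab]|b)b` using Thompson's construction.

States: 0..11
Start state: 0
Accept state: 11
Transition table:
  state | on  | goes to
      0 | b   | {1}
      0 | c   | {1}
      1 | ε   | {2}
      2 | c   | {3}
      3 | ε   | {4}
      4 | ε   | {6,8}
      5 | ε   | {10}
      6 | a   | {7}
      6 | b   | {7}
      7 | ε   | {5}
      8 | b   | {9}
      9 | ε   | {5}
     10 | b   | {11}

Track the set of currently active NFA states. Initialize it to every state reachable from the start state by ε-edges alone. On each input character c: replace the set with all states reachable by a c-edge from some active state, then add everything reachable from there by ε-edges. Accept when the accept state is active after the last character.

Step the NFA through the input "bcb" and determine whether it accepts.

initial (ε-close {0}): {0}
'b' @ 1: {1,2}
'c' @ 2: {3,4,6,8}
'b' @ 3: {5,7,9,10}
end set {5,7,9,10} — state 11 not in

Answer: REJECT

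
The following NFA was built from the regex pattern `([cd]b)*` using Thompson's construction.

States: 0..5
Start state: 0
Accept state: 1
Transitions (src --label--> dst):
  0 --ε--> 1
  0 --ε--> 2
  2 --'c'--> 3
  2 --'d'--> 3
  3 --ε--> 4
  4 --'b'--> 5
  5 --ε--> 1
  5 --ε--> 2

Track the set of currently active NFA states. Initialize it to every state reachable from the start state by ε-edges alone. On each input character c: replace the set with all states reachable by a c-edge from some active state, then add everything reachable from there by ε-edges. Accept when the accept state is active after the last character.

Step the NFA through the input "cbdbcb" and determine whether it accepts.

Answer: ACCEPT

Derivation:
S₀ = ε-closure({0}) = {0,1,2}
'c' @ 1: {3,4}
'b' @ 2: {1,2,5}  (accept∈set)
'd' @ 3: {3,4}
'b' @ 4: {1,2,5}  (accept∈set)
'c' @ 5: {3,4}
'b' @ 6: {1,2,5}  (accept∈set)
final: {1,2,5}; accept 1 in set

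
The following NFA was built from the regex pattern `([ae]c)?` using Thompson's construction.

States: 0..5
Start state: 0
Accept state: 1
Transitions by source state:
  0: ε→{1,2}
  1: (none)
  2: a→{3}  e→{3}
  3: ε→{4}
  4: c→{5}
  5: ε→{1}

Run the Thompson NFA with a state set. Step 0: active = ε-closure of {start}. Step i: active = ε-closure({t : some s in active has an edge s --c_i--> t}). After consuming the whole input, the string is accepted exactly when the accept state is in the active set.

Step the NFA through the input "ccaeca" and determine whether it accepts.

start: ε-closure({0}) = {0,1,2}
'c' @ 1: {}  — state set empty
rest 'caeca' ignored (set empty)
after full input: {}  (accept=1 not in)

Answer: REJECT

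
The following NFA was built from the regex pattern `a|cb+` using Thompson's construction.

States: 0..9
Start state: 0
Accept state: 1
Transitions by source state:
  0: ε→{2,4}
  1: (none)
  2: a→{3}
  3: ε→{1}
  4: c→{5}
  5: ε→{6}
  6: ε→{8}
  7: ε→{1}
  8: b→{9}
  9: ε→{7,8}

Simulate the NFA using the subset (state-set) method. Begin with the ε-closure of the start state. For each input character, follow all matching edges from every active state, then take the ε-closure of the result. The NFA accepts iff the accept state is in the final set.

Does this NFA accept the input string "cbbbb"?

Answer: ACCEPT

Derivation:
start: ε-closure({0}) = {0,2,4}
'c' @ 1: {5,6,8}
'b' @ 2: {1,7,8,9}  [accepting]
'b' @ 3: {1,7,8,9}  [accepting]
'b' @ 4: {1,7,8,9}  [accepting]
'b' @ 5: {1,7,8,9}  [accepting]
end set {1,7,8,9} — state 1 in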